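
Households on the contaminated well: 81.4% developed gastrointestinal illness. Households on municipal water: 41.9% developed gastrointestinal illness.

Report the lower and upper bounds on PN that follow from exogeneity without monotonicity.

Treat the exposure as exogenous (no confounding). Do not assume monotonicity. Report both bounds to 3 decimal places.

0.485 ≤ PN ≤ 0.714

p₁ = 0.814, p₀ = 0.419.
Under exogeneity alone the bounds on PN are max{0,(p₁−p₀)/p₁} ≤ PN ≤ min{1,(1−p₀)/p₁}.
  lower = (p₁ − p₀)/p₁ = 0.395 / 0.814 ≈ 0.4853
  upper = min{1, (1 − p₀)/p₁} = 0.581 / 0.814 ≈ 0.7138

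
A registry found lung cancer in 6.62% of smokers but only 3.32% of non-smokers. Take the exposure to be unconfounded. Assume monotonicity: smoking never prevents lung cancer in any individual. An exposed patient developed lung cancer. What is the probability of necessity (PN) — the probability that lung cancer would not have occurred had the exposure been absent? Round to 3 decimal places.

PN ≈ 0.498

p₁ = 0.0662, p₀ = 0.0332.
Under exogeneity and monotonicity, PN = (p₁ − p₀) / p₁.
PN = (0.0662 − 0.0332) / 0.0662 = 0.033 / 0.0662 ≈ 0.4985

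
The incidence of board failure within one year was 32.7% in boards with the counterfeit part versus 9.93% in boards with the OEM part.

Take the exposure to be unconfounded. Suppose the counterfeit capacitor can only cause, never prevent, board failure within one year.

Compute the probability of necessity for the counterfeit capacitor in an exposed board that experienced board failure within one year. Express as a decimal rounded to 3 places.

p₁ = 0.327, p₀ = 0.0993.
Under exogeneity and monotonicity, PN = (p₁ − p₀) / p₁.
PN = (0.327 − 0.0993) / 0.327 = 0.2277 / 0.327 ≈ 0.6963

PN ≈ 0.696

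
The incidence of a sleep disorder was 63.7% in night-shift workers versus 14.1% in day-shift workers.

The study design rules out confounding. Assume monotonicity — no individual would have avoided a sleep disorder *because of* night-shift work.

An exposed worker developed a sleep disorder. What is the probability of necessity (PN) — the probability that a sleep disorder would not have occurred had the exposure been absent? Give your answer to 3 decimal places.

p₁ = 0.637, p₀ = 0.141.
Under exogeneity and monotonicity, PN = (p₁ − p₀) / p₁.
PN = (0.637 − 0.141) / 0.637 = 0.496 / 0.637 ≈ 0.7786

PN ≈ 0.779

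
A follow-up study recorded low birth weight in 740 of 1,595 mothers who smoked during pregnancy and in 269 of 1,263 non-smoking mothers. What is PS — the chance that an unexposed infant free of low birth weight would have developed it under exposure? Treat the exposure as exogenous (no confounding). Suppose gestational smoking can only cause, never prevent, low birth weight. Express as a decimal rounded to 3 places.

PS ≈ 0.319

p₁ = P(outcome | exposed) = 740/1595 = 0.46395
p₀ = P(outcome | unexposed) = 269/1263 = 0.21298
Under exogeneity and monotonicity, PS = (p₁ − p₀) / (1 − p₀).
PS = (0.46395 − 0.21298) / (1 − 0.21298) = 0.25096 / 0.78702 ≈ 0.3189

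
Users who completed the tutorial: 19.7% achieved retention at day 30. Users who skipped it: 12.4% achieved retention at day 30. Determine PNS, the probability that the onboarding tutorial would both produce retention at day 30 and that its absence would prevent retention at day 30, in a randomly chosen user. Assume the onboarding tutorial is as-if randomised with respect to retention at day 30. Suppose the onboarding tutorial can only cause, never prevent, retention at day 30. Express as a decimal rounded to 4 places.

p₁ = 0.197, p₀ = 0.124.
Under exogeneity and monotonicity, PNS = p₁ − p₀.
PNS = 0.197 − 0.124 = 0.073

PNS ≈ 0.0730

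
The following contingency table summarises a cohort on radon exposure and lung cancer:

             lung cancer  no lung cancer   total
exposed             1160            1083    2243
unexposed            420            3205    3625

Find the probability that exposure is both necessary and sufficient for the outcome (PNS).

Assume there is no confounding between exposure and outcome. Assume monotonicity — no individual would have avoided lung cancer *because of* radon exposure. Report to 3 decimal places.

PNS ≈ 0.401

p₁ = P(outcome | exposed) = 1160/2243 = 0.51716
p₀ = P(outcome | unexposed) = 420/3625 = 0.11586
Under exogeneity and monotonicity, PNS = p₁ − p₀.
PNS = 0.51716 − 0.11586 = 0.4013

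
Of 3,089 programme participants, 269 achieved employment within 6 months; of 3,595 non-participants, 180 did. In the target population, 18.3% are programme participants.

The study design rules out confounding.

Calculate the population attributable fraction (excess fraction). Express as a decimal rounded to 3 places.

PAF ≈ 0.119

p₁ = P(outcome | exposed) = 269/3089 = 0.087083
p₀ = P(outcome | unexposed) = 180/3595 = 0.05007
Overall risk P(Y=1) = π·p₁ + (1−π)·p₀ = 0.183×0.087083 + 0.817×0.05007 = 0.056843.
Under exogeneity, PAF = [P(Y=1) − p₀] / P(Y=1).
PAF = (0.056843 − 0.05007) / 0.056843 ≈ 0.1192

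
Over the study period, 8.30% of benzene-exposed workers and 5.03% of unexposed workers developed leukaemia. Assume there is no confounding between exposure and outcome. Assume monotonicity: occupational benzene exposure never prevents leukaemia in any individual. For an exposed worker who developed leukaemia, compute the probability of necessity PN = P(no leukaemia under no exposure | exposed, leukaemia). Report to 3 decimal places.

p₁ = 0.083, p₀ = 0.0503.
Under exogeneity and monotonicity, PN = (p₁ − p₀) / p₁.
PN = (0.083 − 0.0503) / 0.083 = 0.0327 / 0.083 ≈ 0.3940

PN ≈ 0.394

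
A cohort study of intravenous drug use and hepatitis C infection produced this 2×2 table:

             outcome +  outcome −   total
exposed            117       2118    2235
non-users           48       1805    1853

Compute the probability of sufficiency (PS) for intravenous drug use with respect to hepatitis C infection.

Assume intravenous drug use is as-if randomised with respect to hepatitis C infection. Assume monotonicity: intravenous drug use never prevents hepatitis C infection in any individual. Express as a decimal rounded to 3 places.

PS ≈ 0.027

p₁ = P(outcome | exposed) = 117/2235 = 0.052349
p₀ = P(outcome | unexposed) = 48/1853 = 0.025904
Under exogeneity and monotonicity, PS = (p₁ − p₀)/(1 − p₀).
PS = (0.052349 − 0.025904) / 0.9741 ≈ 0.0271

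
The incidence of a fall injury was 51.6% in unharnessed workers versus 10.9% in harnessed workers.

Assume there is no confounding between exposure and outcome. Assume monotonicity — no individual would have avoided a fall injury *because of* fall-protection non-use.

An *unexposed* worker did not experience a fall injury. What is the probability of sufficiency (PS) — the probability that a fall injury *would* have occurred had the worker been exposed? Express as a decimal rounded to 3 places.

PS ≈ 0.457

p₁ = 0.516, p₀ = 0.109.
Under exogeneity and monotonicity, PS = (p₁ − p₀) / (1 − p₀).
PS = (0.516 − 0.109) / (1 − 0.109) = 0.407 / 0.891 ≈ 0.4568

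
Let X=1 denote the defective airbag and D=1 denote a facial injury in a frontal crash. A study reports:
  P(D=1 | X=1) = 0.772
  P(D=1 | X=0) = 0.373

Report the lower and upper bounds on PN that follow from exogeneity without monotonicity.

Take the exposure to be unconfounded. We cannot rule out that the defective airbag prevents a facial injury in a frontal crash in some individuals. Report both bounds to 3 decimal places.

Let p₁ = 0.772, p₀ = 0.373.
Under exogeneity alone the bounds on PN are max{0,(p₁−p₀)/p₁} ≤ PN ≤ min{1,(1−p₀)/p₁}.
  lower = (p₁ − p₀)/p₁ = 0.399 / 0.772 ≈ 0.5168
  upper = min{1, (1 − p₀)/p₁} = 0.627 / 0.772 ≈ 0.8122

0.517 ≤ PN ≤ 0.812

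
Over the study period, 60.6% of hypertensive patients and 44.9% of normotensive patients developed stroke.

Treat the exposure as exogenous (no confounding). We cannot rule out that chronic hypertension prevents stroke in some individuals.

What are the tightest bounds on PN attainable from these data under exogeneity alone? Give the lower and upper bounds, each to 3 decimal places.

p₁ = 0.606, p₀ = 0.449.
Under exogeneity alone the bounds on PN are max{0,(p₁−p₀)/p₁} ≤ PN ≤ min{1,(1−p₀)/p₁}.
  lower = (p₁ − p₀)/p₁ = 0.157 / 0.606 ≈ 0.2591
  upper = min{1, (1 − p₀)/p₁} = 0.551 / 0.606 ≈ 0.9092

0.259 ≤ PN ≤ 0.909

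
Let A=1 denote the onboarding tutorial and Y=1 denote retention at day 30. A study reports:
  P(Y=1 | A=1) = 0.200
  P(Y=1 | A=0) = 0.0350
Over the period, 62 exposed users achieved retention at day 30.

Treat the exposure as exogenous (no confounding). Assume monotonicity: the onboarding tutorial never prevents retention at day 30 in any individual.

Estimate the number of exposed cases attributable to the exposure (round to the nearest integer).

Let p₁ = 0.2, p₀ = 0.035.
PN = (p₁ − p₀)/p₁ = (0.2 − 0.035) / 0.2 ≈ 0.82500.
Attributable cases ≈ PN × (exposed cases) = 0.82500 × 62 ≈ 51.15.

about 51 cases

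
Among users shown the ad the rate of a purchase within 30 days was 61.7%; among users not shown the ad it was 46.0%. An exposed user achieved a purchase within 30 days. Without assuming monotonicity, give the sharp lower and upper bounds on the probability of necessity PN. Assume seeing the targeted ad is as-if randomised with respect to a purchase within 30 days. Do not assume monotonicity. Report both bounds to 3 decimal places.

0.254 ≤ PN ≤ 0.875

p₁ = 0.617, p₀ = 0.46.
Under exogeneity alone the bounds on PN are max{0,(p₁−p₀)/p₁} ≤ PN ≤ min{1,(1−p₀)/p₁}.
  lower = (p₁ − p₀)/p₁ = 0.157 / 0.617 ≈ 0.2545
  upper = min{1, (1 − p₀)/p₁} = 0.54 / 0.617 ≈ 0.8752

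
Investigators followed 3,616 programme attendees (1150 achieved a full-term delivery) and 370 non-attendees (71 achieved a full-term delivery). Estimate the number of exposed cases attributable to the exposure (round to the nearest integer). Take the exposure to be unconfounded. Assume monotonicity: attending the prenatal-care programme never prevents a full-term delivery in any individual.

about 456 cases

p₁ = P(outcome | exposed) = 1150/3616 = 0.31803
p₀ = P(outcome | unexposed) = 71/370 = 0.19189
PN = (p₁ − p₀)/p₁ = (0.31803 − 0.19189) / 0.31803 ≈ 0.39663.
Attributable cases ≈ PN × (exposed cases) = 0.39663 × 1150 ≈ 456.12.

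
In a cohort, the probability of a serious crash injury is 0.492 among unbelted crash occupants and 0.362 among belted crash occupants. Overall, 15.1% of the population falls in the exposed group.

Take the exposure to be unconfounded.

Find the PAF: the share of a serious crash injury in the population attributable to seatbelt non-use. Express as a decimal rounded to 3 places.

PAF ≈ 0.051

Let p₁ = 0.492, p₀ = 0.362.
Overall risk P(Y=1) = π·p₁ + (1−π)·p₀ = 0.151×0.492 + 0.849×0.362 = 0.38163.
Under exogeneity, PAF = [P(Y=1) − p₀] / P(Y=1).
PAF = (0.38163 − 0.362) / 0.38163 ≈ 0.0514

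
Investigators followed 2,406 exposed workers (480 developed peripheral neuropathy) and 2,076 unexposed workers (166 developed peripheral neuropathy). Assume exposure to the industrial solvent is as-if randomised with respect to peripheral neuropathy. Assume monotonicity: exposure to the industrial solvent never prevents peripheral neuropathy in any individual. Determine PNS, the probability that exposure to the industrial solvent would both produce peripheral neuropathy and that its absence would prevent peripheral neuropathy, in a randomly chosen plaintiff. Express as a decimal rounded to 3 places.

PNS ≈ 0.120

p₁ = P(outcome | exposed) = 480/2406 = 0.1995
p₀ = P(outcome | unexposed) = 166/2076 = 0.079961
Under exogeneity and monotonicity, PNS = p₁ − p₀.
PNS = 0.1995 − 0.079961 = 0.11954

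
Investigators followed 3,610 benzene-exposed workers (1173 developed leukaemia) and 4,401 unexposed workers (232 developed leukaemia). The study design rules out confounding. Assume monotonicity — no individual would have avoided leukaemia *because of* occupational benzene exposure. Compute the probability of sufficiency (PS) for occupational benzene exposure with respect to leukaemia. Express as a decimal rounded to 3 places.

p₁ = P(outcome | exposed) = 1173/3610 = 0.32493
p₀ = P(outcome | unexposed) = 232/4401 = 0.052715
Under exogeneity and monotonicity, PS = (p₁ − p₀) / (1 − p₀).
PS = (0.32493 − 0.052715) / (1 − 0.052715) = 0.27222 / 0.94728 ≈ 0.2874

PS ≈ 0.287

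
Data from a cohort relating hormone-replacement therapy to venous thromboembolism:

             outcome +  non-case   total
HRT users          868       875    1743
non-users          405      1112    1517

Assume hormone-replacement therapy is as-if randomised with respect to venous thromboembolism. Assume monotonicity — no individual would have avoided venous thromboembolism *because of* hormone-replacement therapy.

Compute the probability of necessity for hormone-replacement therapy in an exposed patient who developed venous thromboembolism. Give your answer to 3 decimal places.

p₁ = P(outcome | exposed) = 868/1743 = 0.49799
p₀ = P(outcome | unexposed) = 405/1517 = 0.26697
Under exogeneity and monotonicity, PN = (p₁ − p₀)/p₁.
PN = (0.49799 − 0.26697) / 0.49799 ≈ 0.4639

PN ≈ 0.464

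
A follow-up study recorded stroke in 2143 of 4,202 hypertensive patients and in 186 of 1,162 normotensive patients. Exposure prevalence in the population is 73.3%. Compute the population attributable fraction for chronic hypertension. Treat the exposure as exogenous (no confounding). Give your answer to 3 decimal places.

PAF ≈ 0.616

p₁ = P(outcome | exposed) = 2143/4202 = 0.51
p₀ = P(outcome | unexposed) = 186/1162 = 0.16007
Overall risk P(Y=1) = π·p₁ + (1−π)·p₀ = 0.733×0.51 + 0.267×0.16007 = 0.41656.
Under exogeneity, PAF = [P(Y=1) − p₀] / P(Y=1).
PAF = (0.41656 − 0.16007) / 0.41656 ≈ 0.6157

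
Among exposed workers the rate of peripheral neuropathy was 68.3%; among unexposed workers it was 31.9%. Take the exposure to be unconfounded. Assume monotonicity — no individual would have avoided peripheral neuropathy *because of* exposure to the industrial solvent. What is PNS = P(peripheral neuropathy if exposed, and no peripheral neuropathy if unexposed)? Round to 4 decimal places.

PNS ≈ 0.3640

p₁ = 0.683, p₀ = 0.319.
Under exogeneity and monotonicity, PNS = p₁ − p₀.
PNS = 0.683 − 0.319 = 0.364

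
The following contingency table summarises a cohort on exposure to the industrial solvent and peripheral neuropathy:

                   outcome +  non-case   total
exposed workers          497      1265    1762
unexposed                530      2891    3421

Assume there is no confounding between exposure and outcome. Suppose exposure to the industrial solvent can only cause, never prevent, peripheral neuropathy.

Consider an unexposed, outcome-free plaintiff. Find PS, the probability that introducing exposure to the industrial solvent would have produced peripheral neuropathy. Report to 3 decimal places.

p₁ = P(outcome | exposed) = 497/1762 = 0.28207
p₀ = P(outcome | unexposed) = 530/3421 = 0.15493
Under exogeneity and monotonicity, PS = (p₁ − p₀)/(1 − p₀).
PS = (0.28207 − 0.15493) / 0.84507 ≈ 0.1504

PS ≈ 0.150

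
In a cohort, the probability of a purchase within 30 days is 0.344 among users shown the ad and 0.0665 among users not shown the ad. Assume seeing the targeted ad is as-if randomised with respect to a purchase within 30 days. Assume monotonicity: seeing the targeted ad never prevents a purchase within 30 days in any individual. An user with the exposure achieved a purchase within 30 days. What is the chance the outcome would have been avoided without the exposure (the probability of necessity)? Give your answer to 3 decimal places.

PN ≈ 0.807

Let p₁ = 0.344, p₀ = 0.0665.
Under exogeneity and monotonicity, PN = (p₁ − p₀) / p₁.
PN = (0.344 − 0.0665) / 0.344 = 0.2775 / 0.344 ≈ 0.8067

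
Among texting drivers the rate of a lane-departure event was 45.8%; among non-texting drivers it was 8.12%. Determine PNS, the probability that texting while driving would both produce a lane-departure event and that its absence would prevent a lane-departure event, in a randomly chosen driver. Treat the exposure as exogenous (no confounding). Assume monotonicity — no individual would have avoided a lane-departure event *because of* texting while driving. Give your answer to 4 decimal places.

p₁ = 0.458, p₀ = 0.0812.
Under exogeneity and monotonicity, PNS = p₁ − p₀.
PNS = 0.458 − 0.0812 = 0.3768

PNS ≈ 0.3768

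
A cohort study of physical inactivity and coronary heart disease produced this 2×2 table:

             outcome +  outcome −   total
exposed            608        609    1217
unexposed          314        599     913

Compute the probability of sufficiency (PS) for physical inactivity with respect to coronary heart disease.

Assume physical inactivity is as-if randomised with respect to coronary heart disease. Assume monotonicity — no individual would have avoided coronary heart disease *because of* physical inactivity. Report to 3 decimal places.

PS ≈ 0.237

p₁ = P(outcome | exposed) = 608/1217 = 0.49959
p₀ = P(outcome | unexposed) = 314/913 = 0.34392
Under exogeneity and monotonicity, PS = (p₁ − p₀) / (1 − p₀).
PS = (0.49959 − 0.34392) / (1 − 0.34392) = 0.15567 / 0.65608 ≈ 0.2373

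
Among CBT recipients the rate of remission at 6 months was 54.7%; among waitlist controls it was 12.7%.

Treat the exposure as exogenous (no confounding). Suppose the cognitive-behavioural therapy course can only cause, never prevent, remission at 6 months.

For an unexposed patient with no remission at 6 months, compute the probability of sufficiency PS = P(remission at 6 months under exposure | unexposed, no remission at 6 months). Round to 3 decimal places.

PS ≈ 0.481

p₁ = 0.547, p₀ = 0.127.
Under exogeneity and monotonicity, PS = (p₁ − p₀) / (1 − p₀).
PS = (0.547 − 0.127) / (1 − 0.127) = 0.42 / 0.873 ≈ 0.4811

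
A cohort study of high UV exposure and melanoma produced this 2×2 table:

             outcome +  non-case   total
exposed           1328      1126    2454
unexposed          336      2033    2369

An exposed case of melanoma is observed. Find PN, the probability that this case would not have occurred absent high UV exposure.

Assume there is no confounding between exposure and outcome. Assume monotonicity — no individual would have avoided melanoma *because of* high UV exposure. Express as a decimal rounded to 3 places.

p₁ = P(outcome | exposed) = 1328/2454 = 0.54116
p₀ = P(outcome | unexposed) = 336/2369 = 0.14183
Under exogeneity and monotonicity, PN = (p₁ − p₀) / p₁.
PN = (0.54116 − 0.14183) / 0.54116 = 0.39933 / 0.54116 ≈ 0.7379

PN ≈ 0.738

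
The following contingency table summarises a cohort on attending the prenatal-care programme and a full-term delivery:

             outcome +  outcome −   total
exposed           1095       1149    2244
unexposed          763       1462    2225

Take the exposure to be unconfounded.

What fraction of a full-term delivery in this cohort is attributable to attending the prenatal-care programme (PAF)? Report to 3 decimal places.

PAF ≈ 0.175

p₁ = P(outcome | exposed) = 1095/2244 = 0.48797
p₀ = P(outcome | unexposed) = 763/2225 = 0.34292
Exposure prevalence π = 2244/4469 = 0.50213; overall risk P(Y=1) = 0.41575.
Under exogeneity, PAF = [P(Y=1) − p₀]/P(Y=1).
PAF = (0.41575 − 0.34292) / 0.41575 ≈ 0.1752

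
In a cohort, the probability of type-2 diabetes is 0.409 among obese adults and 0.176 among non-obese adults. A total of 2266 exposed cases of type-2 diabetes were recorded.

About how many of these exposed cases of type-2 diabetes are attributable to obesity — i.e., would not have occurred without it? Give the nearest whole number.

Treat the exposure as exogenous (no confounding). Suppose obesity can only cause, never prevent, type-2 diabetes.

about 1291 cases

Let p₁ = 0.409, p₀ = 0.176.
PN = (p₁ − p₀)/p₁ = (0.409 − 0.176) / 0.409 ≈ 0.56968.
Attributable cases ≈ PN × (exposed cases) = 0.56968 × 2266 ≈ 1290.90.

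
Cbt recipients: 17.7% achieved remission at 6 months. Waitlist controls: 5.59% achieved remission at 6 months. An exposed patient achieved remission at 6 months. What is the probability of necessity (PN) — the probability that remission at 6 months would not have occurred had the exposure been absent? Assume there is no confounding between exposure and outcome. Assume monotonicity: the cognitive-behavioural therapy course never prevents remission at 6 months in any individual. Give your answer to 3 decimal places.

PN ≈ 0.684

p₁ = 0.177, p₀ = 0.0559.
Under exogeneity and monotonicity, PN = (p₁ − p₀) / p₁.
PN = (0.177 − 0.0559) / 0.177 = 0.1211 / 0.177 ≈ 0.6842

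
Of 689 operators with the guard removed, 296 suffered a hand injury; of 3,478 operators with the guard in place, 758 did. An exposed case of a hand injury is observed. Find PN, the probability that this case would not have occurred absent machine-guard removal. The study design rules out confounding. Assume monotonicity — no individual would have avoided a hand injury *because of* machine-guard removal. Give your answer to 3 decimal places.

p₁ = P(outcome | exposed) = 296/689 = 0.42961
p₀ = P(outcome | unexposed) = 758/3478 = 0.21794
Under exogeneity and monotonicity, PN = (p₁ − p₀) / p₁.
PN = (0.42961 − 0.21794) / 0.42961 = 0.21167 / 0.42961 ≈ 0.4927

PN ≈ 0.493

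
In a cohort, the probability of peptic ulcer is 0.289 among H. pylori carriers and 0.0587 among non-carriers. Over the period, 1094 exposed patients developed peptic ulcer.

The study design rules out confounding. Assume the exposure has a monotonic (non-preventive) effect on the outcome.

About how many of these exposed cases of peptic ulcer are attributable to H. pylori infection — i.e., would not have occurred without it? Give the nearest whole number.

about 872 cases

Let p₁ = 0.289, p₀ = 0.0587.
PN = (p₁ − p₀)/p₁ = (0.289 − 0.0587) / 0.289 ≈ 0.79689.
Attributable cases ≈ PN × (exposed cases) = 0.79689 × 1094 ≈ 871.79.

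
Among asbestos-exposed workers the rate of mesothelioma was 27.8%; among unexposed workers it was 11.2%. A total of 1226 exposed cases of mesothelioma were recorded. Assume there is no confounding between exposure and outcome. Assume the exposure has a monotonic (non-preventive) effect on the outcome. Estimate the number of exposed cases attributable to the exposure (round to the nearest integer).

p₁ = 0.278, p₀ = 0.112.
PN = (p₁ − p₀)/p₁ = (0.278 − 0.112) / 0.278 ≈ 0.59712.
Attributable cases ≈ PN × (exposed cases) = 0.59712 × 1226 ≈ 732.07.

about 732 cases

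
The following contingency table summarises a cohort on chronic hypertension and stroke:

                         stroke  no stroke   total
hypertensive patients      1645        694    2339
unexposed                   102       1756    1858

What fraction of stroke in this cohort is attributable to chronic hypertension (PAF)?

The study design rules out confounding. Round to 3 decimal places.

p₁ = P(outcome | exposed) = 1645/2339 = 0.70329
p₀ = P(outcome | unexposed) = 102/1858 = 0.054898
Exposure prevalence π = 2339/4197 = 0.5573; overall risk P(Y=1) = 0.41625.
Under exogeneity, PAF = [P(Y=1) − p₀]/P(Y=1).
PAF = (0.41625 − 0.054898) / 0.41625 ≈ 0.8681

PAF ≈ 0.868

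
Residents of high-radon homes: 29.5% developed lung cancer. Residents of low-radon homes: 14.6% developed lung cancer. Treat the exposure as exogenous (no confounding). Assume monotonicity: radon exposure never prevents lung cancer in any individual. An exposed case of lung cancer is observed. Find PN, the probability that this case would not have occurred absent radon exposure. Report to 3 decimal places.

p₁ = 0.295, p₀ = 0.146.
Under exogeneity and monotonicity, PN = (p₁ − p₀) / p₁.
PN = (0.295 − 0.146) / 0.295 = 0.149 / 0.295 ≈ 0.5051

PN ≈ 0.505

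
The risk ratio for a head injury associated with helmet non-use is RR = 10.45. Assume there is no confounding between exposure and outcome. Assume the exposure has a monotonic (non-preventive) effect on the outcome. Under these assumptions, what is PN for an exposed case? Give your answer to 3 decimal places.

PN ≈ 0.904

Under exogeneity and monotonicity, PN = (RR − 1) / RR = 1 − 1/RR.
PN = (10.45 − 1) / 10.45 = 9.45 / 10.45 ≈ 0.9043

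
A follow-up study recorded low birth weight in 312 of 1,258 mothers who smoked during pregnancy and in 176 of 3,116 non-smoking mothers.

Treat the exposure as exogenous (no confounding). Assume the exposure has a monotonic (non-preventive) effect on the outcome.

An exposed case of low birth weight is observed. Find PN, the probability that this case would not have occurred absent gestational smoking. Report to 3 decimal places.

PN ≈ 0.772

p₁ = P(outcome | exposed) = 312/1258 = 0.24801
p₀ = P(outcome | unexposed) = 176/3116 = 0.056483
Under exogeneity and monotonicity, PN = (p₁ − p₀) / p₁.
PN = (0.24801 − 0.056483) / 0.24801 = 0.19153 / 0.24801 ≈ 0.7723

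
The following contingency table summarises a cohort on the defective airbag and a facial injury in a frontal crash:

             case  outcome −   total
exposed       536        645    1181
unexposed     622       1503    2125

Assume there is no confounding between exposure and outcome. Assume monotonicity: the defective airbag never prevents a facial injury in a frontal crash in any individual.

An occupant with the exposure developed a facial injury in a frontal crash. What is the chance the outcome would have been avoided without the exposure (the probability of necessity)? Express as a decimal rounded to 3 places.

p₁ = P(outcome | exposed) = 536/1181 = 0.45385
p₀ = P(outcome | unexposed) = 622/2125 = 0.29271
Under exogeneity and monotonicity, PN = (p₁ − p₀)/p₁.
PN = (0.45385 − 0.29271) / 0.45385 ≈ 0.3551

PN ≈ 0.355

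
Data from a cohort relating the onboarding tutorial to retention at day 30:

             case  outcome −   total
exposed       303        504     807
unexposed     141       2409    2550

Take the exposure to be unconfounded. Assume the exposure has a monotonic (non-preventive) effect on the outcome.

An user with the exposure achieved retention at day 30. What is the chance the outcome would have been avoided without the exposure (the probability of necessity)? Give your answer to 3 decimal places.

p₁ = P(outcome | exposed) = 303/807 = 0.37546
p₀ = P(outcome | unexposed) = 141/2550 = 0.055294
Under exogeneity and monotonicity, PN = (p₁ − p₀) / p₁.
PN = (0.37546 − 0.055294) / 0.37546 = 0.32017 / 0.37546 ≈ 0.8527

PN ≈ 0.853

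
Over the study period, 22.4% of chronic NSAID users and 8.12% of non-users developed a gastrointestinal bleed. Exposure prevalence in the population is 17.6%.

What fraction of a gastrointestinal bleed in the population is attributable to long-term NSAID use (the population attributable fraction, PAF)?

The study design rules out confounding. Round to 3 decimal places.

PAF ≈ 0.236

p₁ = 0.224, p₀ = 0.0812.
Overall risk P(Y=1) = π·p₁ + (1−π)·p₀ = 0.176×0.224 + 0.824×0.0812 = 0.10633.
Under exogeneity, PAF = [P(Y=1) − p₀] / P(Y=1).
PAF = (0.10633 − 0.0812) / 0.10633 ≈ 0.2364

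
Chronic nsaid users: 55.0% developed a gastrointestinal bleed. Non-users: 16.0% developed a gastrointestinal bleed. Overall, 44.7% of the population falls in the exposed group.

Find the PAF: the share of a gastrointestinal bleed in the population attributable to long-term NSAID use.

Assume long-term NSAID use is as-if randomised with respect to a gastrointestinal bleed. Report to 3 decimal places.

PAF ≈ 0.521

p₁ = 0.55, p₀ = 0.16.
Overall risk P(Y=1) = π·p₁ + (1−π)·p₀ = 0.447×0.55 + 0.553×0.16 = 0.33433.
Under exogeneity, PAF = [P(Y=1) − p₀] / P(Y=1).
PAF = (0.33433 − 0.16) / 0.33433 ≈ 0.5214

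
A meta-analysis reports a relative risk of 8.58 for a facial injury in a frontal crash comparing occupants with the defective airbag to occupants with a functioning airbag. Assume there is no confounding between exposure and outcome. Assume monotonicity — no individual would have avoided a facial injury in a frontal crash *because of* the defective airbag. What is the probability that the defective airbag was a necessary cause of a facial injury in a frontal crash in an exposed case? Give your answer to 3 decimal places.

Under exogeneity and monotonicity, PN = (RR − 1) / RR = 1 − 1/RR.
PN = (8.58 − 1) / 8.58 = 7.58 / 8.58 ≈ 0.8834

PN ≈ 0.883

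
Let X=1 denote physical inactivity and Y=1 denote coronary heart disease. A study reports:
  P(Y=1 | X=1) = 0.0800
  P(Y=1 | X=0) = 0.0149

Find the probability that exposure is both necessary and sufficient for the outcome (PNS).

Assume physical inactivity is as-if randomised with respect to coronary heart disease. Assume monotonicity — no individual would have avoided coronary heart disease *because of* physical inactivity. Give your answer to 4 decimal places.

PNS ≈ 0.0651

Let p₁ = 0.08, p₀ = 0.0149.
Under exogeneity and monotonicity, PNS = p₁ − p₀.
PNS = 0.08 − 0.0149 = 0.0651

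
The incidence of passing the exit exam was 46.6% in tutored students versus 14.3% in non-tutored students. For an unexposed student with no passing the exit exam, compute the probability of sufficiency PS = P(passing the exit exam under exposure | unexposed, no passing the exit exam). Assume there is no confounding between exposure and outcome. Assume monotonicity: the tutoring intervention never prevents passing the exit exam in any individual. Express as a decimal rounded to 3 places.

PS ≈ 0.377

p₁ = 0.466, p₀ = 0.143.
Under exogeneity and monotonicity, PS = (p₁ − p₀) / (1 − p₀).
PS = (0.466 − 0.143) / (1 − 0.143) = 0.323 / 0.857 ≈ 0.3769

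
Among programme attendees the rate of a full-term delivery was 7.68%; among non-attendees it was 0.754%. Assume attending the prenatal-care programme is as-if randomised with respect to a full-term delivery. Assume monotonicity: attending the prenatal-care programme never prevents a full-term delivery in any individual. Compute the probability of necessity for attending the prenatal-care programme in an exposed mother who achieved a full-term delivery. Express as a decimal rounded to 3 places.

p₁ = 0.0768, p₀ = 0.00754.
Under exogeneity and monotonicity, PN = (p₁ − p₀) / p₁.
PN = (0.0768 − 0.00754) / 0.0768 = 0.06926 / 0.0768 ≈ 0.9018

PN ≈ 0.902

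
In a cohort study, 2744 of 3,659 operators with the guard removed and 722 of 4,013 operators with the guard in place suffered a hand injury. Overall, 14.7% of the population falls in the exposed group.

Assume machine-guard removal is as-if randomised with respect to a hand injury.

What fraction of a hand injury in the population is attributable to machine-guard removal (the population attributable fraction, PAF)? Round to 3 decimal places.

PAF ≈ 0.318

p₁ = P(outcome | exposed) = 2744/3659 = 0.74993
p₀ = P(outcome | unexposed) = 722/4013 = 0.17992
Overall risk P(Y=1) = π·p₁ + (1−π)·p₀ = 0.147×0.74993 + 0.853×0.17992 = 0.26371.
Under exogeneity, PAF = [P(Y=1) − p₀] / P(Y=1).
PAF = (0.26371 − 0.17992) / 0.26371 ≈ 0.3177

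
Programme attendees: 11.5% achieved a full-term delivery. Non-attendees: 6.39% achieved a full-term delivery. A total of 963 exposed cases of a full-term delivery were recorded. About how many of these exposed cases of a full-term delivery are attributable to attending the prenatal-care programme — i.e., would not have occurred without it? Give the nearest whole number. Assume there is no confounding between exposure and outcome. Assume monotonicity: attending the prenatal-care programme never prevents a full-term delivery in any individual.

about 428 cases

p₁ = 0.115, p₀ = 0.0639.
PN = (p₁ − p₀)/p₁ = (0.115 − 0.0639) / 0.115 ≈ 0.44435.
Attributable cases ≈ PN × (exposed cases) = 0.44435 × 963 ≈ 427.91.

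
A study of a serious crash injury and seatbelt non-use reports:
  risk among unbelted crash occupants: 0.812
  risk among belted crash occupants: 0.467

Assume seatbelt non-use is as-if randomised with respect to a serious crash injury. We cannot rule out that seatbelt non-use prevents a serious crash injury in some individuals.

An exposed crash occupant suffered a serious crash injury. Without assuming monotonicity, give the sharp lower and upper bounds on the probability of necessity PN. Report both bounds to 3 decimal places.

Let p₁ = 0.812, p₀ = 0.467.
Under exogeneity alone the bounds on PN are max{0,(p₁−p₀)/p₁} ≤ PN ≤ min{1,(1−p₀)/p₁}.
  lower = (p₁ − p₀)/p₁ = 0.345 / 0.812 ≈ 0.4249
  upper = min{1, (1 − p₀)/p₁} = 0.533 / 0.812 ≈ 0.6564

0.425 ≤ PN ≤ 0.656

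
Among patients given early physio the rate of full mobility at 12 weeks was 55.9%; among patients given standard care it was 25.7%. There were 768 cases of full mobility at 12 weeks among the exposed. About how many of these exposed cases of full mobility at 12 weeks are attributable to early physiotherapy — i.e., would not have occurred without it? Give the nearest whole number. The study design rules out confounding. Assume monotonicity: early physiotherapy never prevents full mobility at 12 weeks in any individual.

p₁ = 0.559, p₀ = 0.257.
PN = (p₁ − p₀)/p₁ = (0.559 − 0.257) / 0.559 ≈ 0.54025.
Attributable cases ≈ PN × (exposed cases) = 0.54025 × 768 ≈ 414.91.

about 415 cases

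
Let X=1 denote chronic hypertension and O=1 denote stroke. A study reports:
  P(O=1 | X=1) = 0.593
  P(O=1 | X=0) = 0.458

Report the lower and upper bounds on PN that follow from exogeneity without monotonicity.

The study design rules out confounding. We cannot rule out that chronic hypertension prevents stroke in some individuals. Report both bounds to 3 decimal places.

Let p₁ = 0.593, p₀ = 0.458.
Under exogeneity alone the bounds on PN are max{0,(p₁−p₀)/p₁} ≤ PN ≤ min{1,(1−p₀)/p₁}.
  lower = (p₁ − p₀)/p₁ = 0.135 / 0.593 ≈ 0.2277
  upper = min{1, (1 − p₀)/p₁} = 0.542 / 0.593 ≈ 0.9140

0.228 ≤ PN ≤ 0.914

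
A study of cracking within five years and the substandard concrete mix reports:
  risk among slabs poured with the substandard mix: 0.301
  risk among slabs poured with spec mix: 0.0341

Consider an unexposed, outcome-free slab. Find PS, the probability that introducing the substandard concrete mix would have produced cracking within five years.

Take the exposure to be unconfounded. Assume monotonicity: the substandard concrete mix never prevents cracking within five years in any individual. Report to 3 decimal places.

PS ≈ 0.276

Let p₁ = 0.301, p₀ = 0.0341.
Under exogeneity and monotonicity, PS = (p₁ − p₀) / (1 − p₀).
PS = (0.301 − 0.0341) / (1 − 0.0341) = 0.2669 / 0.9659 ≈ 0.2763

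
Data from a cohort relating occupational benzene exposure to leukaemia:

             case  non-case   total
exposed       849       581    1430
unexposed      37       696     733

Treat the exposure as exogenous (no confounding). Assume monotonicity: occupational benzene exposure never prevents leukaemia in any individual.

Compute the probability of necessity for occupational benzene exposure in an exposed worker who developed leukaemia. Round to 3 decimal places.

p₁ = P(outcome | exposed) = 849/1430 = 0.59371
p₀ = P(outcome | unexposed) = 37/733 = 0.050477
Under exogeneity and monotonicity, PN = (p₁ − p₀) / p₁.
PN = (0.59371 − 0.050477) / 0.59371 = 0.54323 / 0.59371 ≈ 0.9150

PN ≈ 0.915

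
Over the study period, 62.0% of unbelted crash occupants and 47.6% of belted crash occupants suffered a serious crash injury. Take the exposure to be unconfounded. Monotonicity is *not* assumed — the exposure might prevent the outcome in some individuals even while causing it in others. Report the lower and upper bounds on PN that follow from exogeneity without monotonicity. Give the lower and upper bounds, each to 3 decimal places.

0.232 ≤ PN ≤ 0.845

p₁ = 0.62, p₀ = 0.476.
Under exogeneity alone the bounds on PN are max{0,(p₁−p₀)/p₁} ≤ PN ≤ min{1,(1−p₀)/p₁}.
  lower = (p₁ − p₀)/p₁ = 0.144 / 0.62 ≈ 0.2323
  upper = min{1, (1 − p₀)/p₁} = 0.524 / 0.62 ≈ 0.8452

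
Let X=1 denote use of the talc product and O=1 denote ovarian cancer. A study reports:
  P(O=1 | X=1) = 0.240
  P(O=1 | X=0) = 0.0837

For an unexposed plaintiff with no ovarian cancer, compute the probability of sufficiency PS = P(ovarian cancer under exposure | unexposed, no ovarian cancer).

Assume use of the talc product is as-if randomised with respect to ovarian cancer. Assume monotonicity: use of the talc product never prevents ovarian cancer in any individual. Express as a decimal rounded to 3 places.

Let p₁ = 0.24, p₀ = 0.0837.
Under exogeneity and monotonicity, PS = (p₁ − p₀) / (1 − p₀).
PS = (0.24 − 0.0837) / (1 − 0.0837) = 0.1563 / 0.9163 ≈ 0.1706

PS ≈ 0.171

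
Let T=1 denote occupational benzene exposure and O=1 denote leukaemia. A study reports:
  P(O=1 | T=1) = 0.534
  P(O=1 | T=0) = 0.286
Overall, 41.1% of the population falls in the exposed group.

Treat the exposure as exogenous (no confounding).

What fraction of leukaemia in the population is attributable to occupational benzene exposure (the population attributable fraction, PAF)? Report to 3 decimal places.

Let p₁ = 0.534, p₀ = 0.286.
Overall risk P(Y=1) = π·p₁ + (1−π)·p₀ = 0.411×0.534 + 0.589×0.286 = 0.38793.
Under exogeneity, PAF = [P(Y=1) − p₀] / P(Y=1).
PAF = (0.38793 − 0.286) / 0.38793 ≈ 0.2627

PAF ≈ 0.263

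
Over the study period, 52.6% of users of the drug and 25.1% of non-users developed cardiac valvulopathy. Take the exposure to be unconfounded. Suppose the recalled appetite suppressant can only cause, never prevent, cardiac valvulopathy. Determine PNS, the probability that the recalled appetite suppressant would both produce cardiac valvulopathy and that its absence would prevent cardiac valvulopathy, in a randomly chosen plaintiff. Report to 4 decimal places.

PNS ≈ 0.2750

p₁ = 0.526, p₀ = 0.251.
Under exogeneity and monotonicity, PNS = p₁ − p₀.
PNS = 0.526 − 0.251 = 0.275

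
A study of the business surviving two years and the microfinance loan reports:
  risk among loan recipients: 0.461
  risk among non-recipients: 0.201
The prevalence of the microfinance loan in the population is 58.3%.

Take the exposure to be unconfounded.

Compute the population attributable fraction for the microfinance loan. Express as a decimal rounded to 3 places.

Let p₁ = 0.461, p₀ = 0.201.
Overall risk P(Y=1) = π·p₁ + (1−π)·p₀ = 0.583×0.461 + 0.417×0.201 = 0.35258.
Under exogeneity, PAF = [P(Y=1) − p₀] / P(Y=1).
PAF = (0.35258 − 0.201) / 0.35258 ≈ 0.4299

PAF ≈ 0.430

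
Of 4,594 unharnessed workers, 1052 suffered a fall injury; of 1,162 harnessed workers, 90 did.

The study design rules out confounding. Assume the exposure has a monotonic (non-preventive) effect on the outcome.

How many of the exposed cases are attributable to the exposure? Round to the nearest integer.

about 696 cases

p₁ = P(outcome | exposed) = 1052/4594 = 0.22899
p₀ = P(outcome | unexposed) = 90/1162 = 0.077453
PN = (p₁ − p₀)/p₁ = (0.22899 − 0.077453) / 0.22899 ≈ 0.66177.
Attributable cases ≈ PN × (exposed cases) = 0.66177 × 1052 ≈ 696.18.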